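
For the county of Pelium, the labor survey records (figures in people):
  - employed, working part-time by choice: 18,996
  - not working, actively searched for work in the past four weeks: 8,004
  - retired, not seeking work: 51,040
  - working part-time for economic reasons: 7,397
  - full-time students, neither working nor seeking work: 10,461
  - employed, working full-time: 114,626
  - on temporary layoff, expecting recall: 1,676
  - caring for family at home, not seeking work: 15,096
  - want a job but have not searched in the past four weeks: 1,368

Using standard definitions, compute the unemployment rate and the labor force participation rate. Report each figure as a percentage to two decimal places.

Unemployment rate ≈ 6.42%; labor force participation rate ≈ 65.90%.

Employed = 18,996 + 7,397 + 114,626 = 141,019 (anyone who worked, including part-time for economic reasons, counts as employed).
Unemployed = 8,004 + 1,676 = 9,680 (jobless and actively searching, or on temporary layoff).
Labor force = 141,019 + 9,680 = 150,699.
Not in labor force = 51,040 + 10,461 + 15,096 + 1,368 = 77,965 (those not working and not actively searching are outside the labor force — including those who want a job but have given up searching).
Civilian working-age population = 150,699 + 77,965 = 228,664.
Unemployment rate = 9,680 / 150,699 = 6.42%.
Labor force participation rate = 150,699 / 228,664 = 65.90%.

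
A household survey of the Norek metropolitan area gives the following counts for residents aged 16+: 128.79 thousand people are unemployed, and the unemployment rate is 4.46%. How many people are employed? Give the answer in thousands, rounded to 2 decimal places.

Labor force = U / u = 128.79 / 0.0446 ≈ 2,887.67 thousand.
Employed = labor force − unemployed = 2,887.67 − 128.79 = 2,758.88 thousand.

About 2,758.88 thousand are employed.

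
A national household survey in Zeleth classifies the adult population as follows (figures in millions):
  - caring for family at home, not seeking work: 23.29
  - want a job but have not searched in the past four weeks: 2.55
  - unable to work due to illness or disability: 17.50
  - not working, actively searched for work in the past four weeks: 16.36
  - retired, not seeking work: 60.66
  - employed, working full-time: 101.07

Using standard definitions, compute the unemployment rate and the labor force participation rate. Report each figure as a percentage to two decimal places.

Employed = 101.07 million.
Unemployed = 16.36 million.
Labor force = 101.07 + 16.36 = 117.43 million.
Not in labor force = 23.29 + 2.55 + 17.50 + 60.66 = 104.00 million (those not working and not actively searching are outside the labor force — including those who want a job but have given up searching).
Civilian working-age population = 117.43 + 104.00 = 221.43 million.
Unemployment rate = 16.36 / 117.43 = 13.93%.
Labor force participation rate = 117.43 / 221.43 = 53.03%.

Unemployment rate ≈ 13.93%; labor force participation rate ≈ 53.03%.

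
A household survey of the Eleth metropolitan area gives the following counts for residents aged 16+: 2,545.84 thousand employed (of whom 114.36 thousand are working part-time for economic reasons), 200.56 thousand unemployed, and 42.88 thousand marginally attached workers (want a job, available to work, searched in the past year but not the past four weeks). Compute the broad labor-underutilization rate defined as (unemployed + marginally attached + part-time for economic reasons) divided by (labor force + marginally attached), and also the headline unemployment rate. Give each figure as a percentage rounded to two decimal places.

Labor force = 2,545.84 + 200.56 = 2,746.40 thousand.
Numerator = 200.56 + 42.88 + 114.36 = 357.80 thousand.
Denominator = 2,746.40 + 42.88 = 2,789.28 thousand.
Broad rate = 357.80 / 2,789.28 = 12.83%.
Headline unemployment rate = 200.56 / 2,746.40 = 7.30%.

Broad underutilization rate ≈ 12.83%; headline unemployment rate ≈ 7.30%.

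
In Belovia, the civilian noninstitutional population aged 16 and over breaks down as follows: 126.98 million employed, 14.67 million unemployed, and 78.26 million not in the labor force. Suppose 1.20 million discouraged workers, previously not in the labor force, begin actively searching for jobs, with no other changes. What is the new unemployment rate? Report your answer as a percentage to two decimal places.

New unemployment rate ≈ 11.11%.

Initially, labor force = 126.98 + 14.67 = 141.65 million, so u = 14.67/141.65 = 10.36%.
After the change, unemployed and labor force both rise by 1.20 → E = 126.98, U = 15.87, labor force = 142.85 million.
New unemployment rate = 15.87 / 142.85 = 11.11%.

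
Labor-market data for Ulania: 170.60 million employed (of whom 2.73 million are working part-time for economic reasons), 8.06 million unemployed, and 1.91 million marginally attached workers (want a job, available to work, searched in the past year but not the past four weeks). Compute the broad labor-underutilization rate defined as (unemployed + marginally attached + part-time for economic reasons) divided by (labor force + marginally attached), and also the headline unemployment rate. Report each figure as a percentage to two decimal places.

Broad underutilization rate ≈ 7.03%; headline unemployment rate ≈ 4.51%.

Labor force = 170.60 + 8.06 = 178.66 million.
Numerator = 8.06 + 1.91 + 2.73 = 12.70 million.
Denominator = 178.66 + 1.91 = 180.57 million.
Broad rate = 12.70 / 180.57 = 7.03%.
Headline unemployment rate = 8.06 / 178.66 = 4.51%.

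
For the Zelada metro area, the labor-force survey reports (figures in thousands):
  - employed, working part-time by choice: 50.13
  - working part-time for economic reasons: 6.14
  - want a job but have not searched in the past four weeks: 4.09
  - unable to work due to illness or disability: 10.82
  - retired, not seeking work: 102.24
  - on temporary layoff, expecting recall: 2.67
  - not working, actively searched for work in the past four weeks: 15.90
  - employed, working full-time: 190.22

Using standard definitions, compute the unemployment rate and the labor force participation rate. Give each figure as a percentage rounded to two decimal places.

Employed = 50.13 + 6.14 + 190.22 = 246.49 thousand (anyone who worked, including part-time for economic reasons, counts as employed).
Unemployed = 2.67 + 15.90 = 18.57 thousand (jobless and actively searching, or on temporary layoff).
Labor force = 246.49 + 18.57 = 265.06 thousand.
Not in labor force = 4.09 + 10.82 + 102.24 = 117.15 thousand (those not working and not actively searching are outside the labor force — including those who want a job but have given up searching).
Civilian working-age population = 265.06 + 117.15 = 382.21 thousand.
Unemployment rate = 18.57 / 265.06 = 7.01%.
Labor force participation rate = 265.06 / 382.21 = 69.35%.

Unemployment rate ≈ 7.01%; labor force participation rate ≈ 69.35%.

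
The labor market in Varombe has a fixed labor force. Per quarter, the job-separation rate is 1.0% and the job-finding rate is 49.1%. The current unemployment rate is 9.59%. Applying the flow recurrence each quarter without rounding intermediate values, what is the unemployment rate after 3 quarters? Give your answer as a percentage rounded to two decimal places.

Unemployment rate after three quarters ≈ 2.94%.

With a fixed labor force, u_{t+1} = u_t + s·(1−u_t) − f·u_t = u_t·(1−s−f) + s.
Here 1−s−f = 0.499 and s = 0.010.
u_1 = 0.095900 × 0.499 + 0.010 = 0.057854.
u_2 = 0.057854 × 0.499 + 0.010 = 0.038869.
u_3 = 0.038869 × 0.499 + 0.010 = 0.029396.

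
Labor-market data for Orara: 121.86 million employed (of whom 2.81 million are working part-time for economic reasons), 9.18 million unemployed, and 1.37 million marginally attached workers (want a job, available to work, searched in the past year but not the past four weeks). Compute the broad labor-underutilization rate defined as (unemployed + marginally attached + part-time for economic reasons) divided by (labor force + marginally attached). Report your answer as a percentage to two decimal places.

Labor force = 121.86 + 9.18 = 131.04 million.
Numerator = 9.18 + 1.37 + 2.81 = 13.36 million.
Denominator = 131.04 + 1.37 = 132.41 million.
Broad rate = 13.36 / 132.41 = 10.09%.

Broad underutilization rate ≈ 10.09%.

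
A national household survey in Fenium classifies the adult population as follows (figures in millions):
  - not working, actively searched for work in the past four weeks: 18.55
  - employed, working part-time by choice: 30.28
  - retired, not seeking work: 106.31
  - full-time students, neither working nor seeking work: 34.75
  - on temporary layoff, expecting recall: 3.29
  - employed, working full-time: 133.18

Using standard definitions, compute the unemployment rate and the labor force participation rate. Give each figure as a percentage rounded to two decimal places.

Unemployment rate ≈ 11.79%; labor force participation rate ≈ 56.78%.

Employed = 30.28 + 133.18 = 163.46 million.
Unemployed = 18.55 + 3.29 = 21.84 million (jobless and actively searching, or on temporary layoff).
Labor force = 163.46 + 21.84 = 185.30 million.
Not in labor force = 106.31 + 34.75 = 141.06 million (those not working and not actively searching are outside the labor force).
Civilian working-age population = 185.30 + 141.06 = 326.36 million.
Unemployment rate = 21.84 / 185.30 = 11.79%.
Labor force participation rate = 185.30 / 326.36 = 56.78%.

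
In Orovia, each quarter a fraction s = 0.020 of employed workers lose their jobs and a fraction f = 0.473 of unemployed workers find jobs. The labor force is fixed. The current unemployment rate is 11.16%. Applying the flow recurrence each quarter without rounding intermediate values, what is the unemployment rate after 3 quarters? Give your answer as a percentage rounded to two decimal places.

With a fixed labor force, u_{t+1} = u_t + s·(1−u_t) − f·u_t = u_t·(1−s−f) + s.
Here 1−s−f = 0.507 and s = 0.020.
u_1 = 0.111600 × 0.507 + 0.020 = 0.076581.
u_2 = 0.076581 × 0.507 + 0.020 = 0.058827.
u_3 = 0.058827 × 0.507 + 0.020 = 0.049825.

Unemployment rate after three quarters ≈ 4.98%.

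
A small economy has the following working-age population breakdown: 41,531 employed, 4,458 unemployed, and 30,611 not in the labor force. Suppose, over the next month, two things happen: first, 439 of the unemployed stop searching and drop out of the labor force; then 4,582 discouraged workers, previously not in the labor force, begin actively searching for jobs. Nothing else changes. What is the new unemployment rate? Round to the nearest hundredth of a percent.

Initially, labor force = 41,531 + 4,458 = 45,989, so u = 4,458/45,989 = 9.69%.
After the first change, unemployed and labor force both fall by 439 → E = 41,531, U = 4,019, labor force = 45,550.
After the second change, unemployed and labor force both rise by 4,582 → E = 41,531, U = 8,601, labor force = 50,132.
New unemployment rate = 8,601 / 50,132 = 17.16%.

New unemployment rate ≈ 17.16%.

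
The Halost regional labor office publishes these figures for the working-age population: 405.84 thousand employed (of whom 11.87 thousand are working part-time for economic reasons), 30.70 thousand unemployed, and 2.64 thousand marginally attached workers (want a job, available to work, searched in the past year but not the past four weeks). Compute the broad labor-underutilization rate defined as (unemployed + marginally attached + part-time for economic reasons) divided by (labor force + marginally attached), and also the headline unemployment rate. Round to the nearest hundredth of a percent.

Broad underutilization rate ≈ 10.29%; headline unemployment rate ≈ 7.03%.

Labor force = 405.84 + 30.70 = 436.54 thousand.
Numerator = 30.70 + 2.64 + 11.87 = 45.21 thousand.
Denominator = 436.54 + 2.64 = 439.18 thousand.
Broad rate = 45.21 / 439.18 = 10.29%.
Headline unemployment rate = 30.70 / 436.54 = 7.03%.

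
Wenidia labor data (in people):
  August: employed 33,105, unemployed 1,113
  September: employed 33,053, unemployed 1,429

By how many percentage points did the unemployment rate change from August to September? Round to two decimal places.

August: labor force = 33,105 + 1,113 = 34,218; u = 1,113/34,218 = 3.25%.
September: labor force = 33,053 + 1,429 = 34,482; u = 1,429/34,482 = 4.14%.
Change = 4.14% − 3.25% = +0.89 pp.

The unemployment rate changed by +0.89 percentage points.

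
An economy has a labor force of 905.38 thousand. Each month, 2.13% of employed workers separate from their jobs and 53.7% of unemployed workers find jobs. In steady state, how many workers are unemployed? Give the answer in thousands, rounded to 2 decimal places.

About 34.54 thousand are unemployed in steady state.

Steady-state unemployment rate u* = s/(s+f) = 2.13/(2.13+53.7) = 0.038152.
Unemployed = u* × labor force = 0.038152 × 905.38 ≈ 34.54 thousand.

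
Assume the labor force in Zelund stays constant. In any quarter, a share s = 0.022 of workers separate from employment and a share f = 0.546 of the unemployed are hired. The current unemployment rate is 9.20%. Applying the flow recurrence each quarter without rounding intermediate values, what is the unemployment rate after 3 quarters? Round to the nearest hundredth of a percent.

Unemployment rate after three quarters ≈ 4.30%.

With a fixed labor force, u_{t+1} = u_t + s·(1−u_t) − f·u_t = u_t·(1−s−f) + s.
Here 1−s−f = 0.432 and s = 0.022.
u_1 = 0.092000 × 0.432 + 0.022 = 0.061744.
u_2 = 0.061744 × 0.432 + 0.022 = 0.048673.
u_3 = 0.048673 × 0.432 + 0.022 = 0.043027.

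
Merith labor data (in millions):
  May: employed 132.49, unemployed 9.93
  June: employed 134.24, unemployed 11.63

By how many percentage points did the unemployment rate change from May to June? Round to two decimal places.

The unemployment rate changed by +1.00 percentage points.

May: labor force = 132.49 + 9.93 = 142.42; u = 9.93/142.42 = 6.97%.
June: labor force = 134.24 + 11.63 = 145.87; u = 11.63/145.87 = 7.97%.
Change = 7.97% − 6.97% = +1.00 pp.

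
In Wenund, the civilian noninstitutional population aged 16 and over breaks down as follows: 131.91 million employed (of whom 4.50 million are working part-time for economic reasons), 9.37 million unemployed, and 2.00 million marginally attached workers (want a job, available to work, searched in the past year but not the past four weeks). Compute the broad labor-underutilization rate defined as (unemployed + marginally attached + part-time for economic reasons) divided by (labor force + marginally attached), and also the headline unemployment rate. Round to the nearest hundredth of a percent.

Labor force = 131.91 + 9.37 = 141.28 million.
Numerator = 9.37 + 2.00 + 4.50 = 15.87 million.
Denominator = 141.28 + 2.00 = 143.28 million.
Broad rate = 15.87 / 143.28 = 11.08%.
Headline unemployment rate = 9.37 / 141.28 = 6.63%.

Broad underutilization rate ≈ 11.08%; headline unemployment rate ≈ 6.63%.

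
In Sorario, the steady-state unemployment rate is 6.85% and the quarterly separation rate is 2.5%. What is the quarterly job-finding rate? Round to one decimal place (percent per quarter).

From u* = s/(s+f): f = s·(1−u)/u.
f = 2.5 × (1 − 0.0685) / 0.0685 = 2.3287 / 0.0685 ≈ 34.0% per quarter.

Job-finding rate ≈ 34.0% per quarter.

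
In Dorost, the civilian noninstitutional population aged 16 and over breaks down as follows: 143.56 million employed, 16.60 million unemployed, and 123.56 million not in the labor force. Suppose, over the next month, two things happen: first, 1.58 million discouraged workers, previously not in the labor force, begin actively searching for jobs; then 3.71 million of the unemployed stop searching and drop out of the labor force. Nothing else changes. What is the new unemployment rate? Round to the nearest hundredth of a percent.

New unemployment rate ≈ 9.16%.

Initially, labor force = 143.56 + 16.60 = 160.16 million, so u = 16.60/160.16 = 10.36%.
After the first change, unemployed and labor force both rise by 1.58 → E = 143.56, U = 18.18, labor force = 161.74 million.
After the second change, unemployed and labor force both fall by 3.71 → E = 143.56, U = 14.47, labor force = 158.03 million.
New unemployment rate = 14.47 / 158.03 = 9.16%.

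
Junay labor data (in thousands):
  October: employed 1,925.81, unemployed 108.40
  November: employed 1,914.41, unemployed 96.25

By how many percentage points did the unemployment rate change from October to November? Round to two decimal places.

October: labor force = 1,925.81 + 108.40 = 2,034.21; u = 108.40/2,034.21 = 5.33%.
November: labor force = 1,914.41 + 96.25 = 2,010.66; u = 96.25/2,010.66 = 4.79%.
Change = 4.79% − 5.33% = −0.54 pp.

The unemployment rate changed by −0.54 percentage points.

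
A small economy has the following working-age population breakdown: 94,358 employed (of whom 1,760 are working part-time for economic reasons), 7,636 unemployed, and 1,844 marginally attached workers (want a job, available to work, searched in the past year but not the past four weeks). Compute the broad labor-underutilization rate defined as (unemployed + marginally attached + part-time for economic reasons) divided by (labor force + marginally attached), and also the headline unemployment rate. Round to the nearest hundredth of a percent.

Labor force = 94,358 + 7,636 = 101,994.
Numerator = 7,636 + 1,844 + 1,760 = 11,240.
Denominator = 101,994 + 1,844 = 103,838.
Broad rate = 11,240 / 103,838 = 10.82%.
Headline unemployment rate = 7,636 / 101,994 = 7.49%.

Broad underutilization rate ≈ 10.82%; headline unemployment rate ≈ 7.49%.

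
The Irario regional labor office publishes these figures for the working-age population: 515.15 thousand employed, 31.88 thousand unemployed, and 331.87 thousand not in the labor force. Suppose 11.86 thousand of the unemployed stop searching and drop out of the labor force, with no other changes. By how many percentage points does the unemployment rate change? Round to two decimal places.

The unemployment rate changes by −2.09 percentage points.

Initially, labor force = 515.15 + 31.88 = 547.03 thousand, so u = 31.88/547.03 = 5.83%.
After the change, unemployed and labor force both fall by 11.86 → E = 515.15, U = 20.02, labor force = 535.17 thousand.
New unemployment rate = 20.02 / 535.17 = 3.74%.
Change = 3.74% − 5.83% = −2.09 percentage points.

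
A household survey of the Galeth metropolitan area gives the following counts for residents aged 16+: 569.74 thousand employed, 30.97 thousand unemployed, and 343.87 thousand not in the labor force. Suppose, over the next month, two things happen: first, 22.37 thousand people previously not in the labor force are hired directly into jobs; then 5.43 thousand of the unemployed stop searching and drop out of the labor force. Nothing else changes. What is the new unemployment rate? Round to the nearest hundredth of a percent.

Initially, labor force = 569.74 + 30.97 = 600.71 thousand, so u = 30.97/600.71 = 5.16%.
After the first change, employed and labor force both rise by 22.37; unemployed unchanged → E = 592.11, U = 30.97, labor force = 623.08 thousand.
After the second change, unemployed and labor force both fall by 5.43 → E = 592.11, U = 25.54, labor force = 617.65 thousand.
New unemployment rate = 25.54 / 617.65 = 4.14%.

New unemployment rate ≈ 4.14%.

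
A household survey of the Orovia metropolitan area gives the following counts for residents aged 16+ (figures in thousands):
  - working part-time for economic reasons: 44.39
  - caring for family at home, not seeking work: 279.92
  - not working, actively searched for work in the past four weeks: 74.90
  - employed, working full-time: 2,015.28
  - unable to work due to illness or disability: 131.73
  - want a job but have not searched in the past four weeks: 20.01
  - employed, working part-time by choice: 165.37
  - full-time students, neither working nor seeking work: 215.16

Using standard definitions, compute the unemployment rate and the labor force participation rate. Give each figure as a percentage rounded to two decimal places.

Employed = 44.39 + 2,015.28 + 165.37 = 2,225.04 thousand (anyone who worked, including part-time for economic reasons, counts as employed).
Unemployed = 74.90 thousand.
Labor force = 2,225.04 + 74.90 = 2,299.94 thousand.
Not in labor force = 279.92 + 131.73 + 20.01 + 215.16 = 646.82 thousand (those not working and not actively searching are outside the labor force — including those who want a job but have given up searching).
Civilian working-age population = 2,299.94 + 646.82 = 2,946.76 thousand.
Unemployment rate = 74.90 / 2,299.94 = 3.26%.
Labor force participation rate = 2,299.94 / 2,946.76 = 78.05%.

Unemployment rate ≈ 3.26%; labor force participation rate ≈ 78.05%.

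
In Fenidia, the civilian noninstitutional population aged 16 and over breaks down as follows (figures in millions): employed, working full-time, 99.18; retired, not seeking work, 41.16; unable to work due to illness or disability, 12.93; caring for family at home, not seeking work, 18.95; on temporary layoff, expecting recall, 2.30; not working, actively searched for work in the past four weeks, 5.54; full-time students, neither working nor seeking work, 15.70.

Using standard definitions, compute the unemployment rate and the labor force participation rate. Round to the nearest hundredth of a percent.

Employed = 99.18 million.
Unemployed = 2.30 + 5.54 = 7.84 million (jobless and actively searching, or on temporary layoff).
Labor force = 99.18 + 7.84 = 107.02 million.
Not in labor force = 41.16 + 12.93 + 18.95 + 15.70 = 88.74 million (those not working and not actively searching are outside the labor force).
Civilian working-age population = 107.02 + 88.74 = 195.76 million.
Unemployment rate = 7.84 / 107.02 = 7.33%.
Labor force participation rate = 107.02 / 195.76 = 54.67%.

Unemployment rate ≈ 7.33%; labor force participation rate ≈ 54.67%.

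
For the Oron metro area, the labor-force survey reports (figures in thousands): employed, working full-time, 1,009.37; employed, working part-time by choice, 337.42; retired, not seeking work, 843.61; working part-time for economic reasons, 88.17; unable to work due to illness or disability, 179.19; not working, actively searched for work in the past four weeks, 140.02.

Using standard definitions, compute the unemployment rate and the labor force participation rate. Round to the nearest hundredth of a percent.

Unemployment rate ≈ 8.89%; labor force participation rate ≈ 60.63%.

Employed = 1,009.37 + 337.42 + 88.17 = 1,434.96 thousand (anyone who worked, including part-time for economic reasons, counts as employed).
Unemployed = 140.02 thousand.
Labor force = 1,434.96 + 140.02 = 1,574.98 thousand.
Not in labor force = 843.61 + 179.19 = 1,022.80 thousand (those not working and not actively searching are outside the labor force).
Civilian working-age population = 1,574.98 + 1,022.80 = 2,597.78 thousand.
Unemployment rate = 140.02 / 1,574.98 = 8.89%.
Labor force participation rate = 1,574.98 / 2,597.78 = 60.63%.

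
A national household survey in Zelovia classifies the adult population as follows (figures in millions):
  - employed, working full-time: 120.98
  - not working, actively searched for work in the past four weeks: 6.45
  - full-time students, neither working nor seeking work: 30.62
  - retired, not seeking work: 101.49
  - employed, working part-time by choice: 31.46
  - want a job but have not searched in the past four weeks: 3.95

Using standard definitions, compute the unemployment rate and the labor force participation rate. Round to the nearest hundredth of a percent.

Employed = 120.98 + 31.46 = 152.44 million.
Unemployed = 6.45 million.
Labor force = 152.44 + 6.45 = 158.89 million.
Not in labor force = 30.62 + 101.49 + 3.95 = 136.06 million (those not working and not actively searching are outside the labor force — including those who want a job but have given up searching).
Civilian working-age population = 158.89 + 136.06 = 294.95 million.
Unemployment rate = 6.45 / 158.89 = 4.06%.
Labor force participation rate = 158.89 / 294.95 = 53.87%.

Unemployment rate ≈ 4.06%; labor force participation rate ≈ 53.87%.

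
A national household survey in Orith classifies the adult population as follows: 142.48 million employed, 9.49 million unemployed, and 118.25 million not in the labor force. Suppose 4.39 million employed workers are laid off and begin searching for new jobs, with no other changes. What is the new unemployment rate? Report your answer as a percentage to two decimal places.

Initially, labor force = 142.48 + 9.49 = 151.97 million, so u = 9.49/151.97 = 6.24%.
After the change, employed falls and unemployed rises by 4.39; labor force unchanged → E = 138.09, U = 13.88, labor force = 151.97 million.
New unemployment rate = 13.88 / 151.97 = 9.13%.

New unemployment rate ≈ 9.13%.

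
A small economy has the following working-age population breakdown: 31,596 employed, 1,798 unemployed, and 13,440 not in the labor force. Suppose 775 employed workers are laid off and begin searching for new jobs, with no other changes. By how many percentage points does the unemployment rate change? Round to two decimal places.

Initially, labor force = 31,596 + 1,798 = 33,394, so u = 1,798/33,394 = 5.38%.
After the change, employed falls and unemployed rises by 775; labor force unchanged → E = 30,821, U = 2,573, labor force = 33,394.
New unemployment rate = 2,573 / 33,394 = 7.70%.
Change = 7.70% − 5.38% = +2.32 percentage points.

The unemployment rate changes by +2.32 percentage points.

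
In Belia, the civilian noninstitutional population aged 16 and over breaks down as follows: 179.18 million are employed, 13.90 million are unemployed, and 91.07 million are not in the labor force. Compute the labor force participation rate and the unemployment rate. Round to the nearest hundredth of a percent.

Labor force participation rate ≈ 67.95%; unemployment rate ≈ 7.20%.

Labor force = employed + unemployed = 179.18 + 13.90 = 193.08 million.
Working-age population = 193.08 + 91.07 = 284.15 million.
Unemployment rate = 13.90 / 193.08 = 7.20%.
Labor force participation rate = 193.08 / 284.15 = 67.95%.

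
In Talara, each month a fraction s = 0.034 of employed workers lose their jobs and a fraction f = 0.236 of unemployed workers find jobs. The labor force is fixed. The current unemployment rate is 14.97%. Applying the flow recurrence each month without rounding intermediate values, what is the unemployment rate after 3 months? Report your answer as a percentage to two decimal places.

Unemployment rate after three months ≈ 13.52%.

With a fixed labor force, u_{t+1} = u_t + s·(1−u_t) − f·u_t = u_t·(1−s−f) + s.
Here 1−s−f = 0.730 and s = 0.034.
u_1 = 0.149700 × 0.730 + 0.034 = 0.143281.
u_2 = 0.143281 × 0.730 + 0.034 = 0.138595.
u_3 = 0.138595 × 0.730 + 0.034 = 0.135174.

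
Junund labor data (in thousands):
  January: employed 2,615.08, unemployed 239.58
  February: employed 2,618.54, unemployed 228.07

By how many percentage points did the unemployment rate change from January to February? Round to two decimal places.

January: labor force = 2,615.08 + 239.58 = 2,854.66; u = 239.58/2,854.66 = 8.39%.
February: labor force = 2,618.54 + 228.07 = 2,846.61; u = 228.07/2,846.61 = 8.01%.
Change = 8.01% − 8.39% = −0.38 pp.

The unemployment rate changed by −0.38 percentage points.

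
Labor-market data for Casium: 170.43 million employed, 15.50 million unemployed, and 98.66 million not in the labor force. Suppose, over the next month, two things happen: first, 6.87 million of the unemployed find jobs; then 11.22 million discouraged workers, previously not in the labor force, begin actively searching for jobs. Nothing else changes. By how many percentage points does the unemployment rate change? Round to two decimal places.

Initially, labor force = 170.43 + 15.50 = 185.93 million, so u = 15.50/185.93 = 8.34%.
After the first change, unemployed falls and employed rises by 6.87; labor force unchanged → E = 177.30, U = 8.63, labor force = 185.93 million.
After the second change, unemployed and labor force both rise by 11.22 → E = 177.30, U = 19.85, labor force = 197.15 million.
New unemployment rate = 19.85 / 197.15 = 10.07%.
Change = 10.07% − 8.34% = +1.73 percentage points.

The unemployment rate changes by +1.73 percentage points.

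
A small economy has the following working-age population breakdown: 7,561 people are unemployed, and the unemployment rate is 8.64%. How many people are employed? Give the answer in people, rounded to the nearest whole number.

Labor force = U / u = 7,561 / 0.0864 ≈ 87,512.
Employed = labor force − unemployed = 87,512 − 7,561 = 79,951.

About 79,951 are employed.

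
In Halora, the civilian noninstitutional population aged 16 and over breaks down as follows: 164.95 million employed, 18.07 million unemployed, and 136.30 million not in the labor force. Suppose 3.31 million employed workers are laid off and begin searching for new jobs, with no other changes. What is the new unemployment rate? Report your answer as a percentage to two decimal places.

New unemployment rate ≈ 11.68%.

Initially, labor force = 164.95 + 18.07 = 183.02 million, so u = 18.07/183.02 = 9.87%.
After the change, employed falls and unemployed rises by 3.31; labor force unchanged → E = 161.64, U = 21.38, labor force = 183.02 million.
New unemployment rate = 21.38 / 183.02 = 11.68%.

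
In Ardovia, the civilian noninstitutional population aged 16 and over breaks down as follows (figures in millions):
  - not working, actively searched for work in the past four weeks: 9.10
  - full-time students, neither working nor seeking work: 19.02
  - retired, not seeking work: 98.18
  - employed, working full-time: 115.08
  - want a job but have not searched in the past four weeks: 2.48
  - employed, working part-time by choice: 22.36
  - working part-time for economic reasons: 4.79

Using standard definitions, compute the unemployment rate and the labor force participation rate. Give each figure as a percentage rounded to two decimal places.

Employed = 115.08 + 22.36 + 4.79 = 142.23 million (anyone who worked, including part-time for economic reasons, counts as employed).
Unemployed = 9.10 million.
Labor force = 142.23 + 9.10 = 151.33 million.
Not in labor force = 19.02 + 98.18 + 2.48 = 119.68 million (those not working and not actively searching are outside the labor force — including those who want a job but have given up searching).
Civilian working-age population = 151.33 + 119.68 = 271.01 million.
Unemployment rate = 9.10 / 151.33 = 6.01%.
Labor force participation rate = 151.33 / 271.01 = 55.84%.

Unemployment rate ≈ 6.01%; labor force participation rate ≈ 55.84%.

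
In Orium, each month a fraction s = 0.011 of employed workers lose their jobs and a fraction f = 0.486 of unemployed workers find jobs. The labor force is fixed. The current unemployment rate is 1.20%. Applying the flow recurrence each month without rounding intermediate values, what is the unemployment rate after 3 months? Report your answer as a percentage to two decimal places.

With a fixed labor force, u_{t+1} = u_t + s·(1−u_t) − f·u_t = u_t·(1−s−f) + s.
Here 1−s−f = 0.503 and s = 0.011.
u_1 = 0.012000 × 0.503 + 0.011 = 0.017036.
u_2 = 0.017036 × 0.503 + 0.011 = 0.019569.
u_3 = 0.019569 × 0.503 + 0.011 = 0.020843.

Unemployment rate after three months ≈ 2.08%.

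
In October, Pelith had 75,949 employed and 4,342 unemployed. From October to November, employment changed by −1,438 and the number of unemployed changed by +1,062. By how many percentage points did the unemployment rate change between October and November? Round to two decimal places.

October: labor force = 75,949 + 4,342 = 80,291; u = 4,342/80,291 = 5.41%.
November: labor force = 74,511 + 5,404 = 79,915; u = 5,404/79,915 = 6.76%.
Change = 6.76% − 5.41% = +1.35 pp.

The unemployment rate changed by +1.35 percentage points.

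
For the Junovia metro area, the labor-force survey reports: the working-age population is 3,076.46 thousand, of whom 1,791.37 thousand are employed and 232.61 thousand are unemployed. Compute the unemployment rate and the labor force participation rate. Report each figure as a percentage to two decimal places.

Unemployment rate ≈ 11.49%; labor force participation rate ≈ 65.79%.

Labor force = employed + unemployed = 1,791.37 + 232.61 = 2,023.98 thousand.
Unemployment rate = 232.61 / 2,023.98 = 11.49%.
Labor force participation rate = 2,023.98 / 3,076.46 = 65.79%.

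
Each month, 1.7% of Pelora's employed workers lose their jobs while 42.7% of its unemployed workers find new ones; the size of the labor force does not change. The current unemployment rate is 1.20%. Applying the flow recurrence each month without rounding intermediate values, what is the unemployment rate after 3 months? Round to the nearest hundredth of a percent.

Unemployment rate after three months ≈ 3.38%.

With a fixed labor force, u_{t+1} = u_t + s·(1−u_t) − f·u_t = u_t·(1−s−f) + s.
Here 1−s−f = 0.556 and s = 0.017.
u_1 = 0.012000 × 0.556 + 0.017 = 0.023672.
u_2 = 0.023672 × 0.556 + 0.017 = 0.030162.
u_3 = 0.030162 × 0.556 + 0.017 = 0.033770.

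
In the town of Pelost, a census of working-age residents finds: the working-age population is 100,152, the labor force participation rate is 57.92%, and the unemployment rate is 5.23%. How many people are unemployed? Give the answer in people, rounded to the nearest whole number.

About 3,034 are unemployed.

Labor force = 0.5792 × 100,152 = 58,008.
Unemployed = 0.0523 × 58,008 ≈ 3,034.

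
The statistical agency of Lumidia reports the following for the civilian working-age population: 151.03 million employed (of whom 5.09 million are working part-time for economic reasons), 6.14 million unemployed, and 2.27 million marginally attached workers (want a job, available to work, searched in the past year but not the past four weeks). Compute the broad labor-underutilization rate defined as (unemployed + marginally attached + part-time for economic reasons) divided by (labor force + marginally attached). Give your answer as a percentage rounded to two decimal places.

Broad underutilization rate ≈ 8.47%.

Labor force = 151.03 + 6.14 = 157.17 million.
Numerator = 6.14 + 2.27 + 5.09 = 13.50 million.
Denominator = 157.17 + 2.27 = 159.44 million.
Broad rate = 13.50 / 159.44 = 8.47%.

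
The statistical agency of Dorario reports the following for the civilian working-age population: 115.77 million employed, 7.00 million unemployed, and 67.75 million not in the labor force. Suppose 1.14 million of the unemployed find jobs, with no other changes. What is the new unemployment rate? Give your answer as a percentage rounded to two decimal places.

Initially, labor force = 115.77 + 7.00 = 122.77 million, so u = 7.00/122.77 = 5.70%.
After the change, unemployed falls and employed rises by 1.14; labor force unchanged → E = 116.91, U = 5.86, labor force = 122.77 million.
New unemployment rate = 5.86 / 122.77 = 4.77%.

New unemployment rate ≈ 4.77%.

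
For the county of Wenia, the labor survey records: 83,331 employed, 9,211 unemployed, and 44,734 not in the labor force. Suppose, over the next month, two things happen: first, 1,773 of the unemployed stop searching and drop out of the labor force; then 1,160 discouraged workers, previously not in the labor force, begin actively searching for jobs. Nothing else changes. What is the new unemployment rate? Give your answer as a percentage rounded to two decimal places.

New unemployment rate ≈ 9.35%.

Initially, labor force = 83,331 + 9,211 = 92,542, so u = 9,211/92,542 = 9.95%.
After the first change, unemployed and labor force both fall by 1,773 → E = 83,331, U = 7,438, labor force = 90,769.
After the second change, unemployed and labor force both rise by 1,160 → E = 83,331, U = 8,598, labor force = 91,929.
New unemployment rate = 8,598 / 91,929 = 9.35%.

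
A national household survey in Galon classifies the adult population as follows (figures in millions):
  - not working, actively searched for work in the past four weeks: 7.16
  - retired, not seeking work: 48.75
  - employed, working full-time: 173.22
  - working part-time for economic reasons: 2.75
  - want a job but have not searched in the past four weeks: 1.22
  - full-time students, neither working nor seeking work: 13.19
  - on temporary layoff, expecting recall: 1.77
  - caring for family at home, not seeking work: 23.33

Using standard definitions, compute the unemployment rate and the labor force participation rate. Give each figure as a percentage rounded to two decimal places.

Employed = 173.22 + 2.75 = 175.97 million (anyone who worked, including part-time for economic reasons, counts as employed).
Unemployed = 7.16 + 1.77 = 8.93 million (jobless and actively searching, or on temporary layoff).
Labor force = 175.97 + 8.93 = 184.90 million.
Not in labor force = 48.75 + 1.22 + 13.19 + 23.33 = 86.49 million (those not working and not actively searching are outside the labor force — including those who want a job but have given up searching).
Civilian working-age population = 184.90 + 86.49 = 271.39 million.
Unemployment rate = 8.93 / 184.90 = 4.83%.
Labor force participation rate = 184.90 / 271.39 = 68.13%.

Unemployment rate ≈ 4.83%; labor force participation rate ≈ 68.13%.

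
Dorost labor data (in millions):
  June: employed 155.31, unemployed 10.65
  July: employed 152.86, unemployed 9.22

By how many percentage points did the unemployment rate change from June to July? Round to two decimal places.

June: labor force = 155.31 + 10.65 = 165.96; u = 10.65/165.96 = 6.42%.
July: labor force = 152.86 + 9.22 = 162.08; u = 9.22/162.08 = 5.69%.
Change = 5.69% − 6.42% = −0.73 pp.

The unemployment rate changed by −0.73 percentage points.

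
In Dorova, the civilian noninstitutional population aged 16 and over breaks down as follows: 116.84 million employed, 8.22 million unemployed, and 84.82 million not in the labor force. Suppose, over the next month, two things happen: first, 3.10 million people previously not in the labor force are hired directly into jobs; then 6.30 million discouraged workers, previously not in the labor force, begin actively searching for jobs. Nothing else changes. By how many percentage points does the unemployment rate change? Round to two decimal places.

Initially, labor force = 116.84 + 8.22 = 125.06 million, so u = 8.22/125.06 = 6.57%.
After the first change, employed and labor force both rise by 3.10; unemployed unchanged → E = 119.94, U = 8.22, labor force = 128.16 million.
After the second change, unemployed and labor force both rise by 6.30 → E = 119.94, U = 14.52, labor force = 134.46 million.
New unemployment rate = 14.52 / 134.46 = 10.80%.
Change = 10.80% − 6.57% = +4.23 percentage points.

The unemployment rate changes by +4.23 percentage points.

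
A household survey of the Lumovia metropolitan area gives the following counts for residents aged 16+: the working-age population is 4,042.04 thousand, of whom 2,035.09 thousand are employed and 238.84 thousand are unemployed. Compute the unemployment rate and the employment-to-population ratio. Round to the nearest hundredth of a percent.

Unemployment rate ≈ 10.50%; employment-population ratio ≈ 50.35%.

Labor force = employed + unemployed = 2,035.09 + 238.84 = 2,273.93 thousand.
Unemployment rate = 238.84 / 2,273.93 = 10.50%.
Employment-population ratio = 2,035.09 / 4,042.04 = 50.35%.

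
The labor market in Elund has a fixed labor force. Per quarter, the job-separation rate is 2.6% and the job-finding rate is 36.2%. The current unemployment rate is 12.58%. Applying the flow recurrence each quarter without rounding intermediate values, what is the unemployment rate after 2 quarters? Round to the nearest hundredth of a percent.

Unemployment rate after two quarters ≈ 8.90%.

With a fixed labor force, u_{t+1} = u_t + s·(1−u_t) − f·u_t = u_t·(1−s−f) + s.
Here 1−s−f = 0.612 and s = 0.026.
u_1 = 0.125800 × 0.612 + 0.026 = 0.102990.
u_2 = 0.102990 × 0.612 + 0.026 = 0.089030.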